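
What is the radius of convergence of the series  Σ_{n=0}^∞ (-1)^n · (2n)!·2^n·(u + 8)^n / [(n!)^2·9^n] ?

Apply the ratio test: |a_{n+1}| / |a_n| = (2n+1)·(2n+2)/(n+1)² · 2/9, which tends to 8/9 as n → ∞.
Thus R = 1/(8/9) = 9/8.

R = 9/8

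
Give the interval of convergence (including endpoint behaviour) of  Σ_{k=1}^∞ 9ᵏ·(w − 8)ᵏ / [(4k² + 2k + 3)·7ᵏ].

By the ratio test, |a_{k+1}/a_k| = [(4k² + 2k + 3)/(4(k+1)² + 2(k+1) + 3)] · 9/7 → 9/7.
Convergence for |w − 8| · 9/7 < 1, i.e. |w − 8| < 7/9. So R = 7/9.
At w = 79/9: absolute convergence follows by limit comparison with Σ 1/k².
When w = 65/9, the terms are on the order of 1/k², so the series converges absolutely by comparison with the p-series (p = 2 > 1).

[65/9, 79/9]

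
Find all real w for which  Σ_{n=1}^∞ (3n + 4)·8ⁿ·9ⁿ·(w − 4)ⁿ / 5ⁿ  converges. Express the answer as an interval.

Ratio test: |a_{n+1}/a_n| = [(3(n+1) + 4)/(3n + 4)] · 8·9/5 → 72/5 as n → ∞.
Thus R = 1/(72/5) = 5/72.
At w = 293/72: the terms do not tend to 0, so the series diverges.
Check w = 283/72: the terms have absolute value of order n, which does not tend to 0, so the series diverges by the divergence test.

(283/72, 293/72)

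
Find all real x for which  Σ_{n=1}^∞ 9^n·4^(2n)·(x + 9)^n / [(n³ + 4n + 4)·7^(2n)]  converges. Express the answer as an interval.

The ratio of consecutive coefficients is [(n³ + 4n + 4)/((n+1)³ + 4(n+1) + 4)] · 9·16/49 → 144/49.
Hence the series converges for |x + 9| < 1/(144/49) = 49/144, so the radius of convergence is 49/144.
At x = -1247/144: absolute convergence follows by limit comparison with Σ 1/n³.
Check x = -1345/144: the series is dominated by a constant times Σ 1/n³, which converges (p = 3 > 1).

[-1345/144, -1247/144]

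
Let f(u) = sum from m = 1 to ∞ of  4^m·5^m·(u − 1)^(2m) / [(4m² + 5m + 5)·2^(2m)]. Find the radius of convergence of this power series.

Apply the ratio test: |a_{m+1}| / |a_m| = [(4m² + 5m + 5)/(4(m+1)² + 5(m+1) + 5)] · 4·5/4, which tends to 5 as m → ∞.
Writing y = (u − 1)², the series in y has radius 1/5, so |u − 1| < √(1/5) and R = √5/5.

R = √5/5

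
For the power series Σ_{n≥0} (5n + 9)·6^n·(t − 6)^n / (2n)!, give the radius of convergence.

The ratio of consecutive coefficients is (5(n+1) + 9)/(5n + 9) · 6 · 1/[(2n+1)·(2n+2)] → 0.
The limit is 0, so the series converges for all t; R = ∞.

R = ∞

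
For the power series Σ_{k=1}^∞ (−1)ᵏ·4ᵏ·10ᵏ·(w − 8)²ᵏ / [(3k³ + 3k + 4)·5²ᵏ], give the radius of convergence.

R = √10/4

By the ratio test, |a_{k+1}/a_k| = [(3k³ + 3k + 4)/(3(k+1)³ + 3(k+1) + 4)] · 4·10/25 → 8/5.
Since the exponent of (w − 8) increases by 2 each term, convergence requires |w − 8|² < 5/8, hence R = √10/4.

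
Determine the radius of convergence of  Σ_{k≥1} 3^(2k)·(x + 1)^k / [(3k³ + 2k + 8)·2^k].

R = 2/9

Ratio test: |a_{k+1}/a_k| = [(3k³ + 2k + 8)/(3(k+1)³ + 2(k+1) + 8)] · 9/2 → 9/2 as k → ∞.
Thus R = 1/(9/2) = 2/9.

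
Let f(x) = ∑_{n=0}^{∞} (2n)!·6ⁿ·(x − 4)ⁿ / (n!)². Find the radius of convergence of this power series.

R = 1/24

Apply the ratio test: |a_{n+1}| / |a_n| = (2n+1)·(2n+2)/(n+1)² · 6, which tends to 24 as n → ∞.
Hence the series converges for |x − 4| < 1/(24) = 1/24, so the radius of convergence is 1/24.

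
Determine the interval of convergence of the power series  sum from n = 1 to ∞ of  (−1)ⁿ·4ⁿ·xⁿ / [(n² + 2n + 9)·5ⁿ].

The ratio of consecutive coefficients is [(n² + 2n + 9)/((n+1)² + 2(n+1) + 9)] · 4/5 → 4/5.
Convergence for |x| · 4/5 < 1, i.e. |x| < 5/4. So R = 5/4.
Endpoint x = 5/4: the series is dominated by a constant times Σ 1/n², which converges (p = 2 > 1).
When x = -5/4, the series is dominated by a constant times Σ 1/n², which converges (p = 2 > 1).

[-5/4, 5/4]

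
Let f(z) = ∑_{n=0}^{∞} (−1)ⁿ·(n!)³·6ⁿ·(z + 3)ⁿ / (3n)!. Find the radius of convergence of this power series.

R = 9/2

By the ratio test, |a_{n+1}/a_n| = (n+1)³/[(3n+1)·(3n+2)·(3n+3)] · 6 → 2/9.
Thus R = 1/(2/9) = 9/2.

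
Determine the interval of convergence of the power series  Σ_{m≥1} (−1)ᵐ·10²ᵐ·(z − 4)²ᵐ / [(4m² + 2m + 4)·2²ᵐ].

[19/5, 21/5]

The ratio of consecutive coefficients is [(4m² + 2m + 4)/(4(m+1)² + 2(m+1) + 4)] · 100/4 → 25.
Writing y = (z − 4)², the series in y has radius 1/25, so |z − 4| < √(1/25) = 1/5 and R = 1/5.
At z = 21/5: the terms are on the order of 1/m², so the series converges absolutely by comparison with the p-series (p = 2 > 1).
Check z = 19/5: absolute convergence follows by limit comparison with Σ 1/m².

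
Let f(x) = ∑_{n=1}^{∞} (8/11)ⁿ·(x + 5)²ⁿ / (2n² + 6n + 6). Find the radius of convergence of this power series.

Ratio test: |a_{n+1}/a_n| = [(2n² + 6n + 6)/(2(n+1)² + 6(n+1) + 6)] · 8/11 → 8/11 as n → ∞.
Successive powers of (x + 5) differ by 2, so the series converges when |x + 5|² · 8/11 < 1, i.e. |x + 5| < √(11/8). So R = √22/4.

R = √22/4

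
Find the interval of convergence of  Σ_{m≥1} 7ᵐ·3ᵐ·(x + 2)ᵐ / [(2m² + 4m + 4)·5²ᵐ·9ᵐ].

Apply the ratio test: |a_{m+1}| / |a_m| = [(2m² + 4m + 4)/(2(m+1)² + 4(m+1) + 4)] · 7·3/(25·9), which tends to 7/75 as m → ∞.
Thus R = 1/(7/75) = 75/7.
Check x = 61/7: absolute convergence follows by limit comparison with Σ 1/m².
When x = -89/7, absolute convergence follows by limit comparison with Σ 1/m².

[-89/7, 61/7]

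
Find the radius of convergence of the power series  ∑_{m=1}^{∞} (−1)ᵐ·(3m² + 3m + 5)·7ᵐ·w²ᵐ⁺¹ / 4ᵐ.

Ratio test: |a_{m+1}/a_m| = [(3(m+1)² + 3(m+1) + 5)/(3m² + 3m + 5)] · 7/4 → 7/4 as m → ∞.
Successive powers of w differ by 2, so the series converges when |w|² · 7/4 < 1, i.e. |w| < √(4/7). So R = 2√7/7.

R = 2√7/7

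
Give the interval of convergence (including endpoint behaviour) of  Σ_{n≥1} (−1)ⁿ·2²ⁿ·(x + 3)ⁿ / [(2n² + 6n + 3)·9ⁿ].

By the ratio test, |a_{n+1}/a_n| = [(2n² + 6n + 3)/(2(n+1)² + 6(n+1) + 3)] · 4/9 → 4/9.
Hence the series converges for |x + 3| < 1/(4/9) = 9/4, so the radius of convergence is 9/4.
Endpoint x = -3/4: absolute convergence follows by limit comparison with Σ 1/n².
Endpoint x = -21/4: absolute convergence follows by limit comparison with Σ 1/n².

[-21/4, -3/4]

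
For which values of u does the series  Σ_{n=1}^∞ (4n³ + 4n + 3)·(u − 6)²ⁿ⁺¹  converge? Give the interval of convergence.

(5, 7)

By the ratio test, |a_{n+1}/a_n| = (4(n+1)³ + 4(n+1) + 3)/(4n³ + 4n + 3) → 1.
Since the exponent of (u − 6) increases by 2 each term, convergence requires |u − 6|² < 1, hence R = 1.
Check u = 7: the n-th term does not approach 0; divergence by the term test.
Check u = 5: the terms do not tend to 0, so the series diverges.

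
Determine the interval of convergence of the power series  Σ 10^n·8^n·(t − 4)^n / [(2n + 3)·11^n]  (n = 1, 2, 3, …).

By the ratio test, |a_{n+1}/a_n| = [(2n + 3)/(2(n+1) + 3)] · 10·8/11 → 80/11.
Hence the series converges for |t − 4| < 1/(80/11) = 11/80, so the radius of convergence is 11/80.
Endpoint t = 331/80: the terms are asymptotic to a nonzero constant times 1/n, so the series diverges by limit comparison with Σ 1/n.
At t = 309/80: the terms alternate in sign and decrease monotonically to 0 in absolute value (size ~ c/n), so the alternating series test gives convergence.

[309/80, 331/80)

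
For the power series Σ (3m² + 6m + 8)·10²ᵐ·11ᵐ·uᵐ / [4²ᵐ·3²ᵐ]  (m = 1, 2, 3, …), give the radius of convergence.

The ratio of consecutive coefficients is [(3(m+1)² + 6(m+1) + 8)/(3m² + 6m + 8)] · 100·11/(16·9) → 275/36.
Thus R = 1/(275/36) = 36/275.

R = 36/275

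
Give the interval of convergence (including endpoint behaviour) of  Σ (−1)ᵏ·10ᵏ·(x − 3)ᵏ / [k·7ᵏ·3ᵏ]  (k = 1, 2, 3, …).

Ratio test: |a_{k+1}/a_k| = [k/(k+1)] · 10/(7·3) → 10/21 as k → ∞.
The series converges when 10/21 · |x − 3| < 1, giving R = 21/10.
When x = 51/10, the terms alternate in sign and decrease monotonically to 0 in absolute value (size ~ c/k), so the alternating series test gives convergence.
Check x = 9/10: comparison with the harmonic series Σ 1/k shows the series diverges.

(9/10, 51/10]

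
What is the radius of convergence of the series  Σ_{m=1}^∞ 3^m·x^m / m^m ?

By the Cauchy root test, |a_m|^(1/m) = 3/m → 0.
The limit is 0 for every x, so R = ∞.

R = ∞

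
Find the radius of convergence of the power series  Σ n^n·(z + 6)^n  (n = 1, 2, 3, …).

Root test: |a_n|^(1/n) = n → ∞.
Since the n-th root of |a_n| is unbounded, the series converges only at z = -6; R = 0.

R = 0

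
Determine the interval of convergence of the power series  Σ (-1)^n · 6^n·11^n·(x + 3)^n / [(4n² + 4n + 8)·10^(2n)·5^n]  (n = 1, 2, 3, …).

By the ratio test, |a_{n+1}/a_n| = [(4n² + 4n + 8)/(4(n+1)² + 4(n+1) + 8)] · 6·11/(100·5) → 33/250.
Convergence for |x + 3| · 33/250 < 1, i.e. |x + 3| < 250/33. So R = 250/33.
Check x = 151/33: the terms are on the order of 1/n², so the series converges absolutely by comparison with the p-series (p = 2 > 1).
Endpoint x = -349/33: absolute convergence follows by limit comparison with Σ 1/n².

[-349/33, 151/33]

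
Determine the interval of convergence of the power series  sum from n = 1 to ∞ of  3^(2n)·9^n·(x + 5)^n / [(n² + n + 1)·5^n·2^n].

The ratio of consecutive coefficients is [(n² + n + 1)/((n+1)² + (n+1) + 1)] · 9·9/(5·2) → 81/10.
Hence the series converges for |x + 5| < 1/(81/10) = 10/81, so the radius of convergence is 10/81.
At x = -395/81: the terms are on the order of 1/n², so the series converges absolutely by comparison with the p-series (p = 2 > 1).
Check x = -415/81: the terms are on the order of 1/n², so the series converges absolutely by comparison with the p-series (p = 2 > 1).

[-415/81, -395/81]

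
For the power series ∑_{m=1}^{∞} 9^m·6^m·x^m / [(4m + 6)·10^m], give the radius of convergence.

R = 5/27

Apply the ratio test: |a_{m+1}| / |a_m| = [(4m + 6)/(4(m+1) + 6)] · 9·6/10, which tends to 27/5 as m → ∞.
The series converges when 27/5 · |x| < 1, giving R = 5/27.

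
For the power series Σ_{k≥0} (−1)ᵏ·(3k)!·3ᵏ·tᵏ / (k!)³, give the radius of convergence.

By the ratio test, |a_{k+1}/a_k| = (3k+1)·(3k+2)·(3k+3)/(k+1)³ · 3 → 81.
Thus R = 1/(81) = 1/81.

R = 1/81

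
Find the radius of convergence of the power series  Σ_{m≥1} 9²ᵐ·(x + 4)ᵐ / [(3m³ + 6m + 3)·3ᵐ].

R = 1/27

Ratio test: |a_{m+1}/a_m| = [(3m³ + 6m + 3)/(3(m+1)³ + 6(m+1) + 3)] · 81/3 → 27 as m → ∞.
The series converges when 27 · |x + 4| < 1, giving R = 1/27.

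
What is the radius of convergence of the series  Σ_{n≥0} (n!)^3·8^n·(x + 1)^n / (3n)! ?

Ratio test: |a_{n+1}/a_n| = (n+1)³/[(3n+1)·(3n+2)·(3n+3)] · 8 → 8/27 as n → ∞.
Convergence for |x + 1| · 8/27 < 1, i.e. |x + 1| < 27/8. So R = 27/8.

R = 27/8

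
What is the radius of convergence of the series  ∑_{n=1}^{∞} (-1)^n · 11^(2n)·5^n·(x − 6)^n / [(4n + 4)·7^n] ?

Apply the ratio test: |a_{n+1}| / |a_n| = [(4n + 4)/(4(n+1) + 4)] · 121·5/7, which tends to 605/7 as n → ∞.
The series converges when 605/7 · |x − 6| < 1, giving R = 7/605.

R = 7/605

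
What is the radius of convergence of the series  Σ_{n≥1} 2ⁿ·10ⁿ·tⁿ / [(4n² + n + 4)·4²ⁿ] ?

R = 4/5

Ratio test: |a_{n+1}/a_n| = [(4n² + n + 4)/(4(n+1)² + (n+1) + 4)] · 2·10/16 → 5/4 as n → ∞.
Convergence for |t| · 5/4 < 1, i.e. |t| < 4/5. So R = 4/5.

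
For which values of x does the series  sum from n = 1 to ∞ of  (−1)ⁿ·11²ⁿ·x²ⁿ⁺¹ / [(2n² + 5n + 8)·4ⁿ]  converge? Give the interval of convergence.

Apply the ratio test: |a_{n+1}| / |a_n| = [(2n² + 5n + 8)/(2(n+1)² + 5(n+1) + 8)] · 121/4, which tends to 121/4 as n → ∞.
Successive powers of x differ by 2, so the series converges when |x|² · 121/4 < 1, i.e. |x| < √(4/121) = 2/11. So R = 2/11.
When x = 2/11, the terms are on the order of 1/n², so the series converges absolutely by comparison with the p-series (p = 2 > 1).
At x = -2/11: absolute convergence follows by limit comparison with Σ 1/n².

[-2/11, 2/11]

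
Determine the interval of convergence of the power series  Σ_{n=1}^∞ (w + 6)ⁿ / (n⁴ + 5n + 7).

[-7, -5]

Ratio test: |a_{n+1}/a_n| = (n⁴ + 5n + 7)/((n+1)⁴ + 5(n+1) + 7) → 1 as n → ∞.
So the series converges when |w + 6| < 1 and diverges when |w + 6| > 1; R = 1.
Check w = -5: the terms are on the order of 1/n⁴, so the series converges absolutely by comparison with the p-series (p = 4 > 1).
At w = -7: the terms are on the order of 1/n⁴, so the series converges absolutely by comparison with the p-series (p = 4 > 1).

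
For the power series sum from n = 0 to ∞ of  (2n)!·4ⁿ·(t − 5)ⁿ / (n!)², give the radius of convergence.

R = 1/16

Apply the ratio test: |a_{n+1}| / |a_n| = (2n+1)·(2n+2)/(n+1)² · 4, which tends to 16 as n → ∞.
Hence the series converges for |t − 5| < 1/(16) = 1/16, so the radius of convergence is 1/16.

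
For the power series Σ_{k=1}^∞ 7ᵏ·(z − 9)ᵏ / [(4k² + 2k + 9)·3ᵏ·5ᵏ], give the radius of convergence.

By the ratio test, |a_{k+1}/a_k| = [(4k² + 2k + 9)/(4(k+1)² + 2(k+1) + 9)] · 7/(3·5) → 7/15.
Thus R = 1/(7/15) = 15/7.

R = 15/7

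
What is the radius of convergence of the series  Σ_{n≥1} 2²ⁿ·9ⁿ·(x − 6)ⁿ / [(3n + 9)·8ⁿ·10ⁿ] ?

Apply the ratio test: |a_{n+1}| / |a_n| = [(3n + 9)/(3(n+1) + 9)] · 4·9/(8·10), which tends to 9/20 as n → ∞.
Convergence for |x − 6| · 9/20 < 1, i.e. |x − 6| < 20/9. So R = 20/9.

R = 20/9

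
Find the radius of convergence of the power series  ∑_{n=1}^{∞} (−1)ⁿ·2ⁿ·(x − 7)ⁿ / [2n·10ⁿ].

Ratio test: |a_{n+1}/a_n| = [2n/2(n+1)] · 2/10 → 1/5 as n → ∞.
Convergence for |x − 7| · 1/5 < 1, i.e. |x − 7| < 5. So R = 5.

R = 5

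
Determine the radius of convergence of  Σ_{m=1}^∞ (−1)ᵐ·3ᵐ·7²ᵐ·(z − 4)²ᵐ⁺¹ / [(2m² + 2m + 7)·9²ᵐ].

Apply the ratio test: |a_{m+1}| / |a_m| = [(2m² + 2m + 7)/(2(m+1)² + 2(m+1) + 7)] · 3·49/81, which tends to 49/27 as m → ∞.
Since the exponent of (z − 4) increases by 2 each term, convergence requires |z − 4|² < 27/49, hence R = 3√3/7.

R = 3√3/7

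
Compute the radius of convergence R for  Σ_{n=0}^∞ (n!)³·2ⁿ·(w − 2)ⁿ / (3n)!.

R = 27/2

Ratio test: |a_{n+1}/a_n| = (n+1)³/[(3n+1)·(3n+2)·(3n+3)] · 2 → 2/27 as n → ∞.
Hence the series converges for |w − 2| < 1/(2/27) = 27/2, so the radius of convergence is 27/2.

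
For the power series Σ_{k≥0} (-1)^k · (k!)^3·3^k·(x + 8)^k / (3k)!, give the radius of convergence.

The ratio of consecutive coefficients is (k+1)³/[(3k+1)·(3k+2)·(3k+3)] · 3 → 1/9.
Thus R = 1/(1/9) = 9.

R = 9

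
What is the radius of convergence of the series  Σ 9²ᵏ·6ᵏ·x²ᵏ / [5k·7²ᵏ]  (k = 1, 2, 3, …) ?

R = 7√6/54

Ratio test: |a_{k+1}/a_k| = [5k/5(k+1)] · 81·6/49 → 486/49 as k → ∞.
Writing y = x², the series in y has radius 49/486, so |x| < √(49/486) and R = 7√6/54.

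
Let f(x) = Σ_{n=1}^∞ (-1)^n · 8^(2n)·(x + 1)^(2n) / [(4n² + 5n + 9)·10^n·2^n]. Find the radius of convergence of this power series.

Apply the ratio test: |a_{n+1}| / |a_n| = [(4n² + 5n + 9)/(4(n+1)² + 5(n+1) + 9)] · 64/(10·2), which tends to 16/5 as n → ∞.
Since the exponent of (x + 1) increases by 2 each term, convergence requires |x + 1|² < 5/16, hence R = √5/4.

R = √5/4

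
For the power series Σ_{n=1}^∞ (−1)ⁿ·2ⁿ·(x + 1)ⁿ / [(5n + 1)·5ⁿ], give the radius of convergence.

R = 5/2

By the ratio test, |a_{n+1}/a_n| = [(5n + 1)/(5(n+1) + 1)] · 2/5 → 2/5.
Thus R = 1/(2/5) = 5/2.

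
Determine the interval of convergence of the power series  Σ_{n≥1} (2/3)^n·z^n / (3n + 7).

[-3/2, 3/2)

By the ratio test, |a_{n+1}/a_n| = [(3n + 7)/(3(n+1) + 7)] · 2/3 → 2/3.
Thus R = 1/(2/3) = 3/2.
Check z = 3/2: the terms behave like c/n; limit comparison with the harmonic series gives divergence.
When z = -3/2, the terms alternate in sign and decrease monotonically to 0 in absolute value (size ~ c/n), so the alternating series test gives convergence.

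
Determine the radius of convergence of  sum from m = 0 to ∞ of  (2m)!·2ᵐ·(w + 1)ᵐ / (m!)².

R = 1/8

The ratio of consecutive coefficients is (2m+1)·(2m+2)/(m+1)² · 2 → 8.
Thus R = 1/(8) = 1/8.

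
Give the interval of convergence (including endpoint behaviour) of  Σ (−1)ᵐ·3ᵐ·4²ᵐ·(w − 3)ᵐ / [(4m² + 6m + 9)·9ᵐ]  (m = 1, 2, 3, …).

[45/16, 51/16]

Apply the ratio test: |a_{m+1}| / |a_m| = [(4m² + 6m + 9)/(4(m+1)² + 6(m+1) + 9)] · 3·16/9, which tends to 16/3 as m → ∞.
The series converges when 16/3 · |w − 3| < 1, giving R = 3/16.
At w = 51/16: the terms are on the order of 1/m², so the series converges absolutely by comparison with the p-series (p = 2 > 1).
When w = 45/16, absolute convergence follows by limit comparison with Σ 1/m².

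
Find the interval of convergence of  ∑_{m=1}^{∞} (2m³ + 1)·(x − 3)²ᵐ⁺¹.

Ratio test: |a_{m+1}/a_m| = (2(m+1)³ + 1)/(2m³ + 1) → 1 as m → ∞.
Successive powers of (x − 3) differ by 2, so the series converges when |x − 3|² · 1 < 1, i.e. |x − 3| < √(1) = 1. So R = 1.
At x = 4: the terms have absolute value of order m³, which does not tend to 0, so the series diverges by the divergence test.
Endpoint x = 2: the m-th term does not approach 0; divergence by the term test.

(2, 4)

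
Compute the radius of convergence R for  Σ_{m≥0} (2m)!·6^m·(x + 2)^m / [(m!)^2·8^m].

The ratio of consecutive coefficients is (2m+1)·(2m+2)/(m+1)² · 6/8 → 3.
Hence the series converges for |x + 2| < 1/(3) = 1/3, so the radius of convergence is 1/3.

R = 1/3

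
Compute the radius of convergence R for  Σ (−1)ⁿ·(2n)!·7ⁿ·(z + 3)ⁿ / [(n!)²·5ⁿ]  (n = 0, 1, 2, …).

The ratio of consecutive coefficients is (2n+1)·(2n+2)/(n+1)² · 7/5 → 28/5.
Thus R = 1/(28/5) = 5/28.

R = 5/28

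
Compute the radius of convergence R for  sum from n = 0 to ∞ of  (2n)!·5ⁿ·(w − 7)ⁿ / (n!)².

Ratio test: |a_{n+1}/a_n| = (2n+1)·(2n+2)/(n+1)² · 5 → 20 as n → ∞.
Thus R = 1/(20) = 1/20.

R = 1/20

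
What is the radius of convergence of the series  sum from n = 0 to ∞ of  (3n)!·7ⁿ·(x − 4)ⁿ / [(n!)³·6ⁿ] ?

Ratio test: |a_{n+1}/a_n| = (3n+1)·(3n+2)·(3n+3)/(n+1)³ · 7/6 → 63/2 as n → ∞.
Thus R = 1/(63/2) = 2/63.

R = 2/63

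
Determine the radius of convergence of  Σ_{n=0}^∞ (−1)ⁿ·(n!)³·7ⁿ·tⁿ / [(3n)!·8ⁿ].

R = 216/7

The ratio of consecutive coefficients is (n+1)³/[(3n+1)·(3n+2)·(3n+3)] · 7/8 → 7/216.
Hence the series converges for |t| < 1/(7/216) = 216/7, so the radius of convergence is 216/7.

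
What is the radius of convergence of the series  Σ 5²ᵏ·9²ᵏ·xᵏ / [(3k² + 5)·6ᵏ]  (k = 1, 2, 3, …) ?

R = 2/675

By the ratio test, |a_{k+1}/a_k| = [(3k² + 5)/(3(k+1)² + 5)] · 25·81/6 → 675/2.
Convergence for |x| · 675/2 < 1, i.e. |x| < 2/675. So R = 2/675.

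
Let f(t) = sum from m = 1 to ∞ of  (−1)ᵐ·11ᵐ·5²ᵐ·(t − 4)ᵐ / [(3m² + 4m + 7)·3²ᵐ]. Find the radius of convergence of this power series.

R = 9/275

The ratio of consecutive coefficients is [(3m² + 4m + 7)/(3(m+1)² + 4(m+1) + 7)] · 11·25/9 → 275/9.
Thus R = 1/(275/9) = 9/275.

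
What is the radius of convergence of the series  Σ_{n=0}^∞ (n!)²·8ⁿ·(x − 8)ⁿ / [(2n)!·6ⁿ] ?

Apply the ratio test: |a_{n+1}| / |a_n| = (n+1)²/[(2n+1)·(2n+2)] · 8/6, which tends to 1/3 as n → ∞.
The series converges when 1/3 · |x − 8| < 1, giving R = 3.

R = 3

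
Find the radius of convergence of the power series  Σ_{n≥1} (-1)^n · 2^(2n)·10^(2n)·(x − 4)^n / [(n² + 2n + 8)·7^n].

R = 7/400

By the ratio test, |a_{n+1}/a_n| = [(n² + 2n + 8)/((n+1)² + 2(n+1) + 8)] · 4·100/7 → 400/7.
Thus R = 1/(400/7) = 7/400.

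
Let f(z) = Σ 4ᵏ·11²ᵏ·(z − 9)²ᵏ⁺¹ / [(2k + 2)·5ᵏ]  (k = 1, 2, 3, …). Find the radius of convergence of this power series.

R = √5/22

Ratio test: |a_{k+1}/a_k| = [(2k + 2)/(2(k+1) + 2)] · 4·121/5 → 484/5 as k → ∞.
Writing y = (z − 9)², the series in y has radius 5/484, so |z − 9| < √(5/484) and R = √5/22.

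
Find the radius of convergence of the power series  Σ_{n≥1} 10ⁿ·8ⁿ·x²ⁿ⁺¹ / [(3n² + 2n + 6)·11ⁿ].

R = √55/20

Ratio test: |a_{n+1}/a_n| = [(3n² + 2n + 6)/(3(n+1)² + 2(n+1) + 6)] · 10·8/11 → 80/11 as n → ∞.
Writing y = x², the series in y has radius 11/80, so |x| < √(11/80) and R = √55/20.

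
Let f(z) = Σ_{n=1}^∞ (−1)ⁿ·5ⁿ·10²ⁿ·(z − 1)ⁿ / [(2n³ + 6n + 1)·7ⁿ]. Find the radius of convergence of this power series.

R = 7/500

By the ratio test, |a_{n+1}/a_n| = [(2n³ + 6n + 1)/(2(n+1)³ + 6(n+1) + 1)] · 5·100/7 → 500/7.
The series converges when 500/7 · |z − 1| < 1, giving R = 7/500.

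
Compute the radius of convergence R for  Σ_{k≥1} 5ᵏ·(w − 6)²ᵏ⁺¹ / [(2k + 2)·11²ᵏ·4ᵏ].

By the ratio test, |a_{k+1}/a_k| = [(2k + 2)/(2(k+1) + 2)] · 5/(121·4) → 5/484.
Since the exponent of (w − 6) increases by 2 each term, convergence requires |w − 6|² < 484/5, hence R = 22√5/5.

R = 22√5/5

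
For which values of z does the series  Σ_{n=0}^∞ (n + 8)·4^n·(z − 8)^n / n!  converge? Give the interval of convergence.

(−∞, ∞)

Apply the ratio test: |a_{n+1}| / |a_n| = ((n+1) + 8)/(n + 8) · 4 · 1/(n+1), which tends to 0 as n → ∞.
The limit is 0, so the series converges for all z; R = ∞.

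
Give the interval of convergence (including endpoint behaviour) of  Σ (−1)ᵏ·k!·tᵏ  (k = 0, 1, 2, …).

By the ratio test, |a_{k+1}/a_k| = (k+1) → ∞.
The terms grow without bound for any t ≠ 0, so R = 0 (convergence only at t = 0).

{0}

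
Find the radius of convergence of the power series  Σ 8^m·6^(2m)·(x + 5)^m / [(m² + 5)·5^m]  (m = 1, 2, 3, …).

R = 5/288

By the ratio test, |a_{m+1}/a_m| = [(m² + 5)/((m+1)² + 5)] · 8·36/5 → 288/5.
Hence the series converges for |x + 5| < 1/(288/5) = 5/288, so the radius of convergence is 5/288.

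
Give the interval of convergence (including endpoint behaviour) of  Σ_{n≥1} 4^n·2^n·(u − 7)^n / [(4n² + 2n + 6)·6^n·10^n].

[-1/2, 29/2]

Apply the ratio test: |a_{n+1}| / |a_n| = [(4n² + 2n + 6)/(4(n+1)² + 2(n+1) + 6)] · 4·2/(6·10), which tends to 2/15 as n → ∞.
Thus R = 1/(2/15) = 15/2.
When u = 29/2, the series is dominated by a constant times Σ 1/n², which converges (p = 2 > 1).
When u = -1/2, the terms are on the order of 1/n², so the series converges absolutely by comparison with the p-series (p = 2 > 1).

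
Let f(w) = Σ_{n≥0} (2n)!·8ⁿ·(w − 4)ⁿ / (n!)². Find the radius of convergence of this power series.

R = 1/32

Ratio test: |a_{n+1}/a_n| = (2n+1)·(2n+2)/(n+1)² · 8 → 32 as n → ∞.
Thus R = 1/(32) = 1/32.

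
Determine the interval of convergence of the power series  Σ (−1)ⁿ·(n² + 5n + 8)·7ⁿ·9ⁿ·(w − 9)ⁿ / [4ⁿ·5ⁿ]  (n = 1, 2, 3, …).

Ratio test: |a_{n+1}/a_n| = [((n+1)² + 5(n+1) + 8)/(n² + 5n + 8)] · 7·9/(4·5) → 63/20 as n → ∞.
The series converges when 63/20 · |w − 9| < 1, giving R = 20/63.
When w = 587/63, the n-th term does not approach 0; divergence by the term test.
Endpoint w = 547/63: the terms do not tend to 0, so the series diverges.

(547/63, 587/63)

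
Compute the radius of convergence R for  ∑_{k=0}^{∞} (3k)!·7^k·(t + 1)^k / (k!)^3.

Apply the ratio test: |a_{k+1}| / |a_k| = (3k+1)·(3k+2)·(3k+3)/(k+1)³ · 7, which tends to 189 as k → ∞.
Convergence for |t + 1| · 189 < 1, i.e. |t + 1| < 1/189. So R = 1/189.

R = 1/189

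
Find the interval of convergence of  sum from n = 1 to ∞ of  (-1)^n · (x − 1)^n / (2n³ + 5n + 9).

[0, 2]

Apply the ratio test: |a_{n+1}| / |a_n| = (2n³ + 5n + 9)/(2(n+1)³ + 5(n+1) + 9), which tends to 1 as n → ∞.
Convergence for |x − 1| < 1, so R = 1.
At x = 2: the series is dominated by a constant times Σ 1/n³, which converges (p = 3 > 1).
At x = 0: the terms are on the order of 1/n³, so the series converges absolutely by comparison with the p-series (p = 3 > 1).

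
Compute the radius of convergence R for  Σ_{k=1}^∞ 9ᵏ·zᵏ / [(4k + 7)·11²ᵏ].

R = 121/9

The ratio of consecutive coefficients is [(4k + 7)/(4(k+1) + 7)] · 9/121 → 9/121.
Convergence for |z| · 9/121 < 1, i.e. |z| < 121/9. So R = 121/9.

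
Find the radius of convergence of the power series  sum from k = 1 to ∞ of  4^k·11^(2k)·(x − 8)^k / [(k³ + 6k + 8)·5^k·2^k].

R = 5/242

The ratio of consecutive coefficients is [(k³ + 6k + 8)/((k+1)³ + 6(k+1) + 8)] · 4·121/(5·2) → 242/5.
Convergence for |x − 8| · 242/5 < 1, i.e. |x − 8| < 5/242. So R = 5/242.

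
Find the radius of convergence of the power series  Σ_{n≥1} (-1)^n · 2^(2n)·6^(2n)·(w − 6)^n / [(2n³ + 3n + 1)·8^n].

Apply the ratio test: |a_{n+1}| / |a_n| = [(2n³ + 3n + 1)/(2(n+1)³ + 3(n+1) + 1)] · 4·36/8, which tends to 18 as n → ∞.
Thus R = 1/(18) = 1/18.

R = 1/18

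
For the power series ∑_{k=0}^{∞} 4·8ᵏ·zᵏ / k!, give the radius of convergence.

R = ∞

The ratio of consecutive coefficients is 4/4 · 8 · 1/(k+1) → 0.
Since the limit is 0 < 1 for every z, the series converges on all of ℝ and R = ∞.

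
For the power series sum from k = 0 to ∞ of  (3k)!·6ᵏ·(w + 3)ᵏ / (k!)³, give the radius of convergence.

R = 1/162

The ratio of consecutive coefficients is (3k+1)·(3k+2)·(3k+3)/(k+1)³ · 6 → 162.
Thus R = 1/(162) = 1/162.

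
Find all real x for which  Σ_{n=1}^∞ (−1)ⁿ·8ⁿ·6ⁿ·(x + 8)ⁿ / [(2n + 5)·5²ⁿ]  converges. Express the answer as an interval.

By the ratio test, |a_{n+1}/a_n| = [(2n + 5)/(2(n+1) + 5)] · 8·6/25 → 48/25.
The series converges when 48/25 · |x + 8| < 1, giving R = 25/48.
Check x = -359/48: an alternating series whose terms decrease to 0 in absolute value, so it converges by the Leibniz criterion.
When x = -409/48, the terms are asymptotic to a nonzero constant times 1/n, so the series diverges by limit comparison with Σ 1/n.

(-409/48, -359/48]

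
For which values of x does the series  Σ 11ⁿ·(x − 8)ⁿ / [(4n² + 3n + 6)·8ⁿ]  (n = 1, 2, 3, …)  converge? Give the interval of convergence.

[80/11, 96/11]

By the ratio test, |a_{n+1}/a_n| = [(4n² + 3n + 6)/(4(n+1)² + 3(n+1) + 6)] · 11/8 → 11/8.
Thus R = 1/(11/8) = 8/11.
Endpoint x = 96/11: the terms are on the order of 1/n², so the series converges absolutely by comparison with the p-series (p = 2 > 1).
At x = 80/11: absolute convergence follows by limit comparison with Σ 1/n².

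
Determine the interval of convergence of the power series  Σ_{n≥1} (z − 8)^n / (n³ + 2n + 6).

[7, 9]

Ratio test: |a_{n+1}/a_n| = (n³ + 2n + 6)/((n+1)³ + 2(n+1) + 6) → 1 as n → ∞.
So the series converges when |z − 8| < 1 and diverges when |z − 8| > 1; R = 1.
Endpoint z = 9: absolute convergence follows by limit comparison with Σ 1/n³.
At z = 7: absolute convergence follows by limit comparison with Σ 1/n³.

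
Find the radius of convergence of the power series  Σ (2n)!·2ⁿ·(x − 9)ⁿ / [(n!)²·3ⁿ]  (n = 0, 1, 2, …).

Apply the ratio test: |a_{n+1}| / |a_n| = (2n+1)·(2n+2)/(n+1)² · 2/3, which tends to 8/3 as n → ∞.
The series converges when 8/3 · |x − 9| < 1, giving R = 3/8.

R = 3/8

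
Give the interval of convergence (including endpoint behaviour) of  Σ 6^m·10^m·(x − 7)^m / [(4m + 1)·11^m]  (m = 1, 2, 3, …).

Apply the ratio test: |a_{m+1}| / |a_m| = [(4m + 1)/(4(m+1) + 1)] · 6·10/11, which tends to 60/11 as m → ∞.
The series converges when 60/11 · |x − 7| < 1, giving R = 11/60.
Endpoint x = 431/60: the terms behave like c/m; limit comparison with the harmonic series gives divergence.
Endpoint x = 409/60: convergence follows from the alternating series test (terms decrease monotonically to 0).

[409/60, 431/60)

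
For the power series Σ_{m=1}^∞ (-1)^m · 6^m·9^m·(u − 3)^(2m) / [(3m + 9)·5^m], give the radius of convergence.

Apply the ratio test: |a_{m+1}| / |a_m| = [(3m + 9)/(3(m+1) + 9)] · 6·9/5, which tends to 54/5 as m → ∞.
Writing y = (u − 3)², the series in y has radius 5/54, so |u − 3| < √(5/54) and R = √30/18.

R = √30/18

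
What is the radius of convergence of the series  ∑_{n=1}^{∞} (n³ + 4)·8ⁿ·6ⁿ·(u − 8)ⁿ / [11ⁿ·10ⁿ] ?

Ratio test: |a_{n+1}/a_n| = [((n+1)³ + 4)/(n³ + 4)] · 8·6/(11·10) → 24/55 as n → ∞.
Convergence for |u − 8| · 24/55 < 1, i.e. |u − 8| < 55/24. So R = 55/24.

R = 55/24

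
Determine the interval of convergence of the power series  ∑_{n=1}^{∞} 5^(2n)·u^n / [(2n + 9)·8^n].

Ratio test: |a_{n+1}/a_n| = [(2n + 9)/(2(n+1) + 9)] · 25/8 → 25/8 as n → ∞.
Thus R = 1/(25/8) = 8/25.
Endpoint u = 8/25: comparison with the harmonic series Σ 1/n shows the series diverges.
Endpoint u = -8/25: the terms alternate in sign and decrease monotonically to 0 in absolute value (size ~ c/n), so the alternating series test gives convergence.

[-8/25, 8/25)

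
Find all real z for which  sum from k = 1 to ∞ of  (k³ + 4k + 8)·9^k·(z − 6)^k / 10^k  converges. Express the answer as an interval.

(44/9, 64/9)

By the ratio test, |a_{k+1}/a_k| = [((k+1)³ + 4(k+1) + 8)/(k³ + 4k + 8)] · 9/10 → 9/10.
Hence the series converges for |z − 6| < 1/(9/10) = 10/9, so the radius of convergence is 10/9.
At z = 64/9: the terms do not tend to 0, so the series diverges.
Check z = 44/9: the terms have absolute value of order k³, which does not tend to 0, so the series diverges by the divergence test.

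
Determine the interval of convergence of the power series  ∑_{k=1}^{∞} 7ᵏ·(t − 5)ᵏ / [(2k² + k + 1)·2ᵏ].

[33/7, 37/7]

Ratio test: |a_{k+1}/a_k| = [(2k² + k + 1)/(2(k+1)² + (k+1) + 1)] · 7/2 → 7/2 as k → ∞.
Convergence for |t − 5| · 7/2 < 1, i.e. |t − 5| < 2/7. So R = 2/7.
Check t = 37/7: absolute convergence follows by limit comparison with Σ 1/k².
At t = 33/7: the series is dominated by a constant times Σ 1/k², which converges (p = 2 > 1).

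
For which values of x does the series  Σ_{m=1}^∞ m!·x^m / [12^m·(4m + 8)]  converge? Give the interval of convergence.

{0}

The ratio of consecutive coefficients is (m+1) · 1/12 · (4m + 8)/(4(m+1) + 8) → ∞.
Since the ratio → ∞, the series diverges for every x ≠ 0, and R = 0.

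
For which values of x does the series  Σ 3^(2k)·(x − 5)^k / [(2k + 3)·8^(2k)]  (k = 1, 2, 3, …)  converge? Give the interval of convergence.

[-19/9, 109/9)

By the ratio test, |a_{k+1}/a_k| = [(2k + 3)/(2(k+1) + 3)] · 9/64 → 9/64.
The series converges when 9/64 · |x − 5| < 1, giving R = 64/9.
Endpoint x = 109/9: the terms behave like c/k; limit comparison with the harmonic series gives divergence.
Endpoint x = -19/9: the terms alternate in sign and decrease monotonically to 0 in absolute value (size ~ c/k), so the alternating series test gives convergence.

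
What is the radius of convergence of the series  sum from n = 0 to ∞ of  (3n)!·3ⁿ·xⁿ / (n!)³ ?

The ratio of consecutive coefficients is (3n+1)·(3n+2)·(3n+3)/(n+1)³ · 3 → 81.
Convergence for |x| · 81 < 1, i.e. |x| < 1/81. So R = 1/81.

R = 1/81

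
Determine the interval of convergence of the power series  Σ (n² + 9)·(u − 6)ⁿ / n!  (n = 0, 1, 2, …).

By the ratio test, |a_{n+1}/a_n| = ((n+1)² + 9)/(n² + 9) · 1/(n+1) → 0.
The limit is 0, so the series converges for all u; R = ∞.

(−∞, ∞)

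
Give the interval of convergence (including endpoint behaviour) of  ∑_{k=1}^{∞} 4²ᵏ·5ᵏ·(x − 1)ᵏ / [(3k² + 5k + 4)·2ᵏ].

The ratio of consecutive coefficients is [(3k² + 5k + 4)/(3(k+1)² + 5(k+1) + 4)] · 16·5/2 → 40.
Thus R = 1/(40) = 1/40.
Endpoint x = 41/40: the terms are on the order of 1/k², so the series converges absolutely by comparison with the p-series (p = 2 > 1).
Endpoint x = 39/40: the series is dominated by a constant times Σ 1/k², which converges (p = 2 > 1).

[39/40, 41/40]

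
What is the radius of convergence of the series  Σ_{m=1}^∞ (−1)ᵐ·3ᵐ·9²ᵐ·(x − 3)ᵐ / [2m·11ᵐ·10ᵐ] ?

Apply the ratio test: |a_{m+1}| / |a_m| = [2m/2(m+1)] · 3·81/(11·10), which tends to 243/110 as m → ∞.
The series converges when 243/110 · |x − 3| < 1, giving R = 110/243.

R = 110/243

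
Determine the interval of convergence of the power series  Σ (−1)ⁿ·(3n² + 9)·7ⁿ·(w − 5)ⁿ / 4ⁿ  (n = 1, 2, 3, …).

The ratio of consecutive coefficients is [(3(n+1)² + 9)/(3n² + 9)] · 7/4 → 7/4.
Thus R = 1/(7/4) = 4/7.
When w = 39/7, the n-th term does not approach 0; divergence by the term test.
Check w = 31/7: the terms have absolute value of order n², which does not tend to 0, so the series diverges by the divergence test.

(31/7, 39/7)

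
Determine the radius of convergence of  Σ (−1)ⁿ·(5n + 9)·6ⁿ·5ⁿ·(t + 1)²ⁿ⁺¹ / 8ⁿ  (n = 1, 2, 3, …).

R = 2√15/15

By the ratio test, |a_{n+1}/a_n| = [(5(n+1) + 9)/(5n + 9)] · 6·5/8 → 15/4.
Successive powers of (t + 1) differ by 2, so the series converges when |t + 1|² · 15/4 < 1, i.e. |t + 1| < √(4/15). So R = 2√15/15.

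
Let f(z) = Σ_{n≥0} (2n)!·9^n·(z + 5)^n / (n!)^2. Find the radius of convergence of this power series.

R = 1/36

By the ratio test, |a_{n+1}/a_n| = (2n+1)·(2n+2)/(n+1)² · 9 → 36.
Thus R = 1/(36) = 1/36.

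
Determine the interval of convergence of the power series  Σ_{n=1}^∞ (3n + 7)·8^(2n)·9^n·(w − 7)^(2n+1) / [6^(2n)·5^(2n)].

Ratio test: |a_{n+1}/a_n| = [(3(n+1) + 7)/(3n + 7)] · 64·9/(36·25) → 16/25 as n → ∞.
Writing y = (w − 7)², the series in y has radius 25/16, so |w − 7| < √(25/16) = 5/4 and R = 5/4.
When w = 33/4, the n-th term does not approach 0; divergence by the term test.
At w = 23/4: the n-th term does not approach 0; divergence by the term test.

(23/4, 33/4)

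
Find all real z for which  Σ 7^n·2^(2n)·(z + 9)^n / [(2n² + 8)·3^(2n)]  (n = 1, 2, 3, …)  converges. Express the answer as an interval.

Ratio test: |a_{n+1}/a_n| = [(2n² + 8)/(2(n+1)² + 8)] · 7·4/9 → 28/9 as n → ∞.
Thus R = 1/(28/9) = 9/28.
Check z = -243/28: the terms are on the order of 1/n², so the series converges absolutely by comparison with the p-series (p = 2 > 1).
When z = -261/28, the terms are on the order of 1/n², so the series converges absolutely by comparison with the p-series (p = 2 > 1).

[-261/28, -243/28]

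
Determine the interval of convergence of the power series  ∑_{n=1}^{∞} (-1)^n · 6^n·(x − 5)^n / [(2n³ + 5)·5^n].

Apply the ratio test: |a_{n+1}| / |a_n| = [(2n³ + 5)/(2(n+1)³ + 5)] · 6/5, which tends to 6/5 as n → ∞.
The series converges when 6/5 · |x − 5| < 1, giving R = 5/6.
When x = 35/6, absolute convergence follows by limit comparison with Σ 1/n³.
Endpoint x = 25/6: the terms are on the order of 1/n³, so the series converges absolutely by comparison with the p-series (p = 3 > 1).

[25/6, 35/6]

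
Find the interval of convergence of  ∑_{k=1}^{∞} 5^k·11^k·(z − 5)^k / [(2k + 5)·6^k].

[269/55, 281/55)

The ratio of consecutive coefficients is [(2k + 5)/(2(k+1) + 5)] · 5·11/6 → 55/6.
Hence the series converges for |z − 5| < 1/(55/6) = 6/55, so the radius of convergence is 6/55.
When z = 281/55, comparison with the harmonic series Σ 1/k shows the series diverges.
At z = 269/55: convergence follows from the alternating series test (terms decrease monotonically to 0).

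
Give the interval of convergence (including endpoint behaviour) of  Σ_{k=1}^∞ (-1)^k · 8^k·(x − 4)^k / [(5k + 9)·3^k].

The ratio of consecutive coefficients is [(5k + 9)/(5(k+1) + 9)] · 8/3 → 8/3.
Thus R = 1/(8/3) = 3/8.
Check x = 35/8: an alternating series whose terms decrease to 0 in absolute value, so it converges by the Leibniz criterion.
Endpoint x = 29/8: comparison with the harmonic series Σ 1/k shows the series diverges.

(29/8, 35/8]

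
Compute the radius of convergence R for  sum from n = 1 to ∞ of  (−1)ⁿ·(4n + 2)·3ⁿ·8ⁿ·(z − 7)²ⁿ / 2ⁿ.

R = √3/6

Ratio test: |a_{n+1}/a_n| = [(4(n+1) + 2)/(4n + 2)] · 3·8/2 → 12 as n → ∞.
Successive powers of (z − 7) differ by 2, so the series converges when |z − 7|² · 12 < 1, i.e. |z − 7| < √(1/12). So R = √3/6.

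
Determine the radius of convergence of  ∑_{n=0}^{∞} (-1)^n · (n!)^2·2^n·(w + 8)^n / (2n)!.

R = 2

Apply the ratio test: |a_{n+1}| / |a_n| = (n+1)²/[(2n+1)·(2n+2)] · 2, which tends to 1/2 as n → ∞.
Convergence for |w + 8| · 1/2 < 1, i.e. |w + 8| < 2. So R = 2.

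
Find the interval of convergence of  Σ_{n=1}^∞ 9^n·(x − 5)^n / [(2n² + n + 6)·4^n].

[41/9, 49/9]

Ratio test: |a_{n+1}/a_n| = [(2n² + n + 6)/(2(n+1)² + (n+1) + 6)] · 9/4 → 9/4 as n → ∞.
The series converges when 9/4 · |x − 5| < 1, giving R = 4/9.
Check x = 49/9: the series is dominated by a constant times Σ 1/n², which converges (p = 2 > 1).
Endpoint x = 41/9: the series is dominated by a constant times Σ 1/n², which converges (p = 2 > 1).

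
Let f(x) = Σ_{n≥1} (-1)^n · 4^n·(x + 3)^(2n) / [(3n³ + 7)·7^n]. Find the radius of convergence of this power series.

Apply the ratio test: |a_{n+1}| / |a_n| = [(3n³ + 7)/(3(n+1)³ + 7)] · 4/7, which tends to 4/7 as n → ∞.
Since the exponent of (x + 3) increases by 2 each term, convergence requires |x + 3|² < 7/4, hence R = √7/2.

R = √7/2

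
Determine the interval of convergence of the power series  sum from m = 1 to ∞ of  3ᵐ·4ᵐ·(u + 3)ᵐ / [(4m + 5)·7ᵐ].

Apply the ratio test: |a_{m+1}| / |a_m| = [(4m + 5)/(4(m+1) + 5)] · 3·4/7, which tends to 12/7 as m → ∞.
Convergence for |u + 3| · 12/7 < 1, i.e. |u + 3| < 7/12. So R = 7/12.
When u = -29/12, the terms are asymptotic to a nonzero constant times 1/m, so the series diverges by limit comparison with Σ 1/m.
When u = -43/12, the terms alternate in sign and decrease monotonically to 0 in absolute value (size ~ c/m), so the alternating series test gives convergence.

[-43/12, -29/12)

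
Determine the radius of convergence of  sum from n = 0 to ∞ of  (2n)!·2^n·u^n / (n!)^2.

R = 1/8

The ratio of consecutive coefficients is (2n+1)·(2n+2)/(n+1)² · 2 → 8.
Convergence for |u| · 8 < 1, i.e. |u| < 1/8. So R = 1/8.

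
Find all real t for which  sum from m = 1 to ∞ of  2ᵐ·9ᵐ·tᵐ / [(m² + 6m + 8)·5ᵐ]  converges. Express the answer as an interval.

[-5/18, 5/18]

By the ratio test, |a_{m+1}/a_m| = [(m² + 6m + 8)/((m+1)² + 6(m+1) + 8)] · 2·9/5 → 18/5.
The series converges when 18/5 · |t| < 1, giving R = 5/18.
When t = 5/18, absolute convergence follows by limit comparison with Σ 1/m².
Endpoint t = -5/18: the series is dominated by a constant times Σ 1/m², which converges (p = 2 > 1).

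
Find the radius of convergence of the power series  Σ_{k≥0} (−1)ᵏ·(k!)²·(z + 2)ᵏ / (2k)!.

By the ratio test, |a_{k+1}/a_k| = (k+1)²/[(2k+1)·(2k+2)] → 1/4.
Convergence for |z + 2| · 1/4 < 1, i.e. |z + 2| < 4. So R = 4.

R = 4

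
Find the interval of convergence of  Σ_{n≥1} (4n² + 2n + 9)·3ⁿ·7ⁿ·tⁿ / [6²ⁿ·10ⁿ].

By the ratio test, |a_{n+1}/a_n| = [(4(n+1)² + 2(n+1) + 9)/(4n² + 2n + 9)] · 3·7/(36·10) → 7/120.
The series converges when 7/120 · |t| < 1, giving R = 120/7.
When t = 120/7, the terms have absolute value of order n², which does not tend to 0, so the series diverges by the divergence test.
At t = -120/7: the n-th term does not approach 0; divergence by the term test.

(-120/7, 120/7)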